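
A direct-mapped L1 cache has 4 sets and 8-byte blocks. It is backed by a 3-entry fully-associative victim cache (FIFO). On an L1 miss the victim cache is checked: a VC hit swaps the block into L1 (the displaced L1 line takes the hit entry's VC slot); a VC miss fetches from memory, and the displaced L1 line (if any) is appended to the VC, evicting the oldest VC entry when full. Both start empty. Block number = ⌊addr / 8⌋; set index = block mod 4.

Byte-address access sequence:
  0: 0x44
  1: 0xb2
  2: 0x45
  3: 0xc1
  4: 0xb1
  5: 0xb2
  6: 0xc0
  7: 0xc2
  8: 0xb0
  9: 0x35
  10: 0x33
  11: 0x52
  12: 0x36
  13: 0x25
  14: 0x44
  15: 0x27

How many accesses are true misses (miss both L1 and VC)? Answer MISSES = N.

0: 0x44 (blk 8, set 0) → MISS  vc=[]
1: 0xb2 (blk 22, set 2) → MISS  vc=[]
2: 0x45 (blk 8, set 0) → L1-HIT  vc=[]
3: 0xc1 (blk 24, set 0) → MISS  vc=[8]
4: 0xb1 (blk 22, set 2) → L1-HIT  vc=[8]
5: 0xb2 (blk 22, set 2) → L1-HIT  vc=[8]
6: 0xc0 (blk 24, set 0) → L1-HIT  vc=[8]
7: 0xc2 (blk 24, set 0) → L1-HIT  vc=[8]
8: 0xb0 (blk 22, set 2) → L1-HIT  vc=[8]
9: 0x35 (blk 6, set 2) → MISS  vc=[8, 22]
10: 0x33 (blk 6, set 2) → L1-HIT  vc=[8, 22]
11: 0x52 (blk 10, set 2) → MISS  vc=[8, 22, 6]
12: 0x36 (blk 6, set 2) → VC-HIT  vc=[8, 22, 10]
13: 0x25 (blk 4, set 0) → MISS  vc=[22, 10, 24]
14: 0x44 (blk 8, set 0) → MISS  vc=[10, 24, 4]
15: 0x27 (blk 4, set 0) → VC-HIT  vc=[10, 24, 8]

MISSES = 7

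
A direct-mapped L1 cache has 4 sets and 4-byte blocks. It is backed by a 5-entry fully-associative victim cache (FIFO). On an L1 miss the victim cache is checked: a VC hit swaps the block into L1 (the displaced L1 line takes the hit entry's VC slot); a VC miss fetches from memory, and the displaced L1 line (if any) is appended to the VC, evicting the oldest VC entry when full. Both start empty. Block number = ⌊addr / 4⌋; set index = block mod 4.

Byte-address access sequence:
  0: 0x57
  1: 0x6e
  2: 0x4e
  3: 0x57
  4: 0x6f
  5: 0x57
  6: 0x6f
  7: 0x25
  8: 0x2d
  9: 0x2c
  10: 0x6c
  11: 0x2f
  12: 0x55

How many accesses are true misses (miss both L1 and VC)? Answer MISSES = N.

  [0] addr=0x57 blk=21 s=1: MISS | VC []
  [1] addr=0x6e blk=27 s=3: MISS | VC []
  [2] addr=0x4e blk=19 s=3: MISS | VC [27]
  [3] addr=0x57 blk=21 s=1: L1-HIT | VC [27]
  [4] addr=0x6f blk=27 s=3: VC-HIT | VC [19]
  [5] addr=0x57 blk=21 s=1: L1-HIT | VC [19]
  [6] addr=0x6f blk=27 s=3: L1-HIT | VC [19]
  [7] addr=0x25 blk=9 s=1: MISS | VC [19, 21]
  [8] addr=0x2d blk=11 s=3: MISS | VC [19, 21, 27]
  [9] addr=0x2c blk=11 s=3: L1-HIT | VC [19, 21, 27]
  [10] addr=0x6c blk=27 s=3: VC-HIT | VC [19, 21, 11]
  [11] addr=0x2f blk=11 s=3: VC-HIT | VC [19, 21, 27]
  [12] addr=0x55 blk=21 s=1: VC-HIT | VC [19, 9, 27]

MISSES = 5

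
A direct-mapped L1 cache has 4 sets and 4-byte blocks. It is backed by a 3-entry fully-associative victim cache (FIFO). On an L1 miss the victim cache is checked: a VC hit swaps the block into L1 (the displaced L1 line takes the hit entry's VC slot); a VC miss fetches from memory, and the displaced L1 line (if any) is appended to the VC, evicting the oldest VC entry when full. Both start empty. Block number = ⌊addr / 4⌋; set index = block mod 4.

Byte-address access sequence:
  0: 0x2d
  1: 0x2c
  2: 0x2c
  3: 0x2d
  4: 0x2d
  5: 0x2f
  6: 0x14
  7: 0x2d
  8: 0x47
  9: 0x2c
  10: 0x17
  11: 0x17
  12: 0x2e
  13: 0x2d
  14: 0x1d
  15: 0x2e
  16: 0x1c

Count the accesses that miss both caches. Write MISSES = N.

MISSES = 4

  [0] addr=0x2d blk=11 s=3: MISS | VC []
  [1] addr=0x2c blk=11 s=3: L1-HIT | VC []
  [2] addr=0x2c blk=11 s=3: L1-HIT | VC []
  [3] addr=0x2d blk=11 s=3: L1-HIT | VC []
  [4] addr=0x2d blk=11 s=3: L1-HIT | VC []
  [5] addr=0x2f blk=11 s=3: L1-HIT | VC []
  [6] addr=0x14 blk=5 s=1: MISS | VC []
  [7] addr=0x2d blk=11 s=3: L1-HIT | VC []
  [8] addr=0x47 blk=17 s=1: MISS | VC [5]
  [9] addr=0x2c blk=11 s=3: L1-HIT | VC [5]
  [10] addr=0x17 blk=5 s=1: VC-HIT | VC [17]
  [11] addr=0x17 blk=5 s=1: L1-HIT | VC [17]
  [12] addr=0x2e blk=11 s=3: L1-HIT | VC [17]
  [13] addr=0x2d blk=11 s=3: L1-HIT | VC [17]
  [14] addr=0x1d blk=7 s=3: MISS | VC [17, 11]
  [15] addr=0x2e blk=11 s=3: VC-HIT | VC [17, 7]
  [16] addr=0x1c blk=7 s=3: VC-HIT | VC [17, 11]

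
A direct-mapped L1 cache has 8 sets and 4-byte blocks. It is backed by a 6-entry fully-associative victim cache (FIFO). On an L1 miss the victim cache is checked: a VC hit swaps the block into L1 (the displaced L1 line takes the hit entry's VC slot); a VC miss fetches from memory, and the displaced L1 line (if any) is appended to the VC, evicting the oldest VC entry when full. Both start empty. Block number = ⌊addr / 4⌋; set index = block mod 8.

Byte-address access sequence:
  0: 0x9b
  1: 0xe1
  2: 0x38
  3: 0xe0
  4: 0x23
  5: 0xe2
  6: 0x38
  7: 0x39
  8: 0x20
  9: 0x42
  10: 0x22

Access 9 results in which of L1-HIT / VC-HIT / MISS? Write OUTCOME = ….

OUTCOME = MISS

  [0] addr=0x9b blk=38 s=6: MISS | VC []
  [1] addr=0xe1 blk=56 s=0: MISS | VC []
  [2] addr=0x38 blk=14 s=6: MISS | VC [38]
  [3] addr=0xe0 blk=56 s=0: L1-HIT | VC [38]
  [4] addr=0x23 blk=8 s=0: MISS | VC [38, 56]
  [5] addr=0xe2 blk=56 s=0: VC-HIT | VC [38, 8]
  [6] addr=0x38 blk=14 s=6: L1-HIT | VC [38, 8]
  [7] addr=0x39 blk=14 s=6: L1-HIT | VC [38, 8]
  [8] addr=0x20 blk=8 s=0: VC-HIT | VC [38, 56]
  [9] addr=0x42 blk=16 s=0: MISS | VC [38, 56, 8]
  [10] addr=0x22 blk=8 s=0: VC-HIT | VC [38, 56, 16]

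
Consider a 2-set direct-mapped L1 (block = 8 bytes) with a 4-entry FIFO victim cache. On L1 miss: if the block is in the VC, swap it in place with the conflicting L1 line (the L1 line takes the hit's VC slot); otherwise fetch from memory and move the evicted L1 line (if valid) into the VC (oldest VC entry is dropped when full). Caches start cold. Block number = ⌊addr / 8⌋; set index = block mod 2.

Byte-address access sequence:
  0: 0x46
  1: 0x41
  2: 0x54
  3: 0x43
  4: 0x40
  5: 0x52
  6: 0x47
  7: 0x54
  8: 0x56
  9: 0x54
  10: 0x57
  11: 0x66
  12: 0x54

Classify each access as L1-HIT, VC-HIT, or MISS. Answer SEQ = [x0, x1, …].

  [0] addr=0x46 blk=8 s=0: MISS | VC []
  [1] addr=0x41 blk=8 s=0: L1-HIT | VC []
  [2] addr=0x54 blk=10 s=0: MISS | VC [8]
  [3] addr=0x43 blk=8 s=0: VC-HIT | VC [10]
  [4] addr=0x40 blk=8 s=0: L1-HIT | VC [10]
  [5] addr=0x52 blk=10 s=0: VC-HIT | VC [8]
  [6] addr=0x47 blk=8 s=0: VC-HIT | VC [10]
  [7] addr=0x54 blk=10 s=0: VC-HIT | VC [8]
  [8] addr=0x56 blk=10 s=0: L1-HIT | VC [8]
  [9] addr=0x54 blk=10 s=0: L1-HIT | VC [8]
  [10] addr=0x57 blk=10 s=0: L1-HIT | VC [8]
  [11] addr=0x66 blk=12 s=0: MISS | VC [8, 10]
  [12] addr=0x54 blk=10 s=0: VC-HIT | VC [8, 12]

SEQ = [MISS, L1-HIT, MISS, VC-HIT, L1-HIT, VC-HIT, VC-HIT, VC-HIT, L1-HIT, L1-HIT, L1-HIT, MISS, VC-HIT]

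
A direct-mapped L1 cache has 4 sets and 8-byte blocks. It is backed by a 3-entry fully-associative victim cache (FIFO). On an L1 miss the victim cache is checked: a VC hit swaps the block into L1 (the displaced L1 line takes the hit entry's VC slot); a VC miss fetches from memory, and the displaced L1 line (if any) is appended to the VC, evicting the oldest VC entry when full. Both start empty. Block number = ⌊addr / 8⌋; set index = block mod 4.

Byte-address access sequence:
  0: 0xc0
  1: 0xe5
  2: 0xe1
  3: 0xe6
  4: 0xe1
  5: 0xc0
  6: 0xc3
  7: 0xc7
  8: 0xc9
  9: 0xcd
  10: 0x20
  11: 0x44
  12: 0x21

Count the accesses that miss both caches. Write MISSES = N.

0: 0xc0 (blk 24, set 0) → MISS  vc=[]
1: 0xe5 (blk 28, set 0) → MISS  vc=[24]
2: 0xe1 (blk 28, set 0) → L1-HIT  vc=[24]
3: 0xe6 (blk 28, set 0) → L1-HIT  vc=[24]
4: 0xe1 (blk 28, set 0) → L1-HIT  vc=[24]
5: 0xc0 (blk 24, set 0) → VC-HIT  vc=[28]
6: 0xc3 (blk 24, set 0) → L1-HIT  vc=[28]
7: 0xc7 (blk 24, set 0) → L1-HIT  vc=[28]
8: 0xc9 (blk 25, set 1) → MISS  vc=[28]
9: 0xcd (blk 25, set 1) → L1-HIT  vc=[28]
10: 0x20 (blk 4, set 0) → MISS  vc=[28, 24]
11: 0x44 (blk 8, set 0) → MISS  vc=[28, 24, 4]
12: 0x21 (blk 4, set 0) → VC-HIT  vc=[28, 24, 8]

MISSES = 5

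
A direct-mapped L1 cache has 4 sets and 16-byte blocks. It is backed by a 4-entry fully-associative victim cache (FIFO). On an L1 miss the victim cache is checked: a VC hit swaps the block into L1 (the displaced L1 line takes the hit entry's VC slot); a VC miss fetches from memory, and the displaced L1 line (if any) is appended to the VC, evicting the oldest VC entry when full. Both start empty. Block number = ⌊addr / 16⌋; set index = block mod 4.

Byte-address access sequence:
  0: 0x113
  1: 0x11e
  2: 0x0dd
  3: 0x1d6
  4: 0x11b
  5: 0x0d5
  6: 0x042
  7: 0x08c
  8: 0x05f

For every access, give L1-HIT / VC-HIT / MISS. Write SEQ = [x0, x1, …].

0: 0x113 (blk 17, set 1) → MISS  vc=[]
1: 0x11e (blk 17, set 1) → L1-HIT  vc=[]
2: 0xdd (blk 13, set 1) → MISS  vc=[17]
3: 0x1d6 (blk 29, set 1) → MISS  vc=[17, 13]
4: 0x11b (blk 17, set 1) → VC-HIT  vc=[29, 13]
5: 0xd5 (blk 13, set 1) → VC-HIT  vc=[29, 17]
6: 0x42 (blk 4, set 0) → MISS  vc=[29, 17]
7: 0x8c (blk 8, set 0) → MISS  vc=[29, 17, 4]
8: 0x5f (blk 5, set 1) → MISS  vc=[29, 17, 4, 13]

SEQ = [MISS, L1-HIT, MISS, MISS, VC-HIT, VC-HIT, MISS, MISS, MISS]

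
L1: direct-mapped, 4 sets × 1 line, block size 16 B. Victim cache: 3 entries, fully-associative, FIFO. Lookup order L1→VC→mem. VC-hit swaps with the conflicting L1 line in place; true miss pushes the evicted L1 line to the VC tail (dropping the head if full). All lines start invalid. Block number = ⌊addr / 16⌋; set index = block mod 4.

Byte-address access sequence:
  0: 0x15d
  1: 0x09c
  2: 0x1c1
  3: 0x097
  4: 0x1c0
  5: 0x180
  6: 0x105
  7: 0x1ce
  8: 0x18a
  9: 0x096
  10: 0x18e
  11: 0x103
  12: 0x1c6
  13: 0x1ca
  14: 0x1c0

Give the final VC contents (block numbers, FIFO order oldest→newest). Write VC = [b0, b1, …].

VC = [21, 24, 16]

  [0] addr=0x15d blk=21 s=1: MISS | VC []
  [1] addr=0x9c blk=9 s=1: MISS | VC [21]
  [2] addr=0x1c1 blk=28 s=0: MISS | VC [21]
  [3] addr=0x97 blk=9 s=1: L1-HIT | VC [21]
  [4] addr=0x1c0 blk=28 s=0: L1-HIT | VC [21]
  [5] addr=0x180 blk=24 s=0: MISS | VC [21, 28]
  [6] addr=0x105 blk=16 s=0: MISS | VC [21, 28, 24]
  [7] addr=0x1ce blk=28 s=0: VC-HIT | VC [21, 16, 24]
  [8] addr=0x18a blk=24 s=0: VC-HIT | VC [21, 16, 28]
  [9] addr=0x96 blk=9 s=1: L1-HIT | VC [21, 16, 28]
  [10] addr=0x18e blk=24 s=0: L1-HIT | VC [21, 16, 28]
  [11] addr=0x103 blk=16 s=0: VC-HIT | VC [21, 24, 28]
  [12] addr=0x1c6 blk=28 s=0: VC-HIT | VC [21, 24, 16]
  [13] addr=0x1ca blk=28 s=0: L1-HIT | VC [21, 24, 16]
  [14] addr=0x1c0 blk=28 s=0: L1-HIT | VC [21, 24, 16]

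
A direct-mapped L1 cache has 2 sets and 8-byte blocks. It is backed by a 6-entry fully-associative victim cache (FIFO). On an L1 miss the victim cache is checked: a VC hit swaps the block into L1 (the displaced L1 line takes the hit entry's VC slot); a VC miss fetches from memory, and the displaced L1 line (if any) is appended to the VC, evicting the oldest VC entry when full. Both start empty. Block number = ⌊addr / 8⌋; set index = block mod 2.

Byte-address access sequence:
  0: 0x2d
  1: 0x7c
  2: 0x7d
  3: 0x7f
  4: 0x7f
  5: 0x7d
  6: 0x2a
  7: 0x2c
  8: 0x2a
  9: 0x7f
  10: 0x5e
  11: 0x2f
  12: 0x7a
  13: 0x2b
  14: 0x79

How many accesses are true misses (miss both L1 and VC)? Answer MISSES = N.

MISSES = 3

  [0] addr=0x2d blk=5 s=1: MISS | VC []
  [1] addr=0x7c blk=15 s=1: MISS | VC [5]
  [2] addr=0x7d blk=15 s=1: L1-HIT | VC [5]
  [3] addr=0x7f blk=15 s=1: L1-HIT | VC [5]
  [4] addr=0x7f blk=15 s=1: L1-HIT | VC [5]
  [5] addr=0x7d blk=15 s=1: L1-HIT | VC [5]
  [6] addr=0x2a blk=5 s=1: VC-HIT | VC [15]
  [7] addr=0x2c blk=5 s=1: L1-HIT | VC [15]
  [8] addr=0x2a blk=5 s=1: L1-HIT | VC [15]
  [9] addr=0x7f blk=15 s=1: VC-HIT | VC [5]
  [10] addr=0x5e blk=11 s=1: MISS | VC [5, 15]
  [11] addr=0x2f blk=5 s=1: VC-HIT | VC [11, 15]
  [12] addr=0x7a blk=15 s=1: VC-HIT | VC [11, 5]
  [13] addr=0x2b blk=5 s=1: VC-HIT | VC [11, 15]
  [14] addr=0x79 blk=15 s=1: VC-HIT | VC [11, 5]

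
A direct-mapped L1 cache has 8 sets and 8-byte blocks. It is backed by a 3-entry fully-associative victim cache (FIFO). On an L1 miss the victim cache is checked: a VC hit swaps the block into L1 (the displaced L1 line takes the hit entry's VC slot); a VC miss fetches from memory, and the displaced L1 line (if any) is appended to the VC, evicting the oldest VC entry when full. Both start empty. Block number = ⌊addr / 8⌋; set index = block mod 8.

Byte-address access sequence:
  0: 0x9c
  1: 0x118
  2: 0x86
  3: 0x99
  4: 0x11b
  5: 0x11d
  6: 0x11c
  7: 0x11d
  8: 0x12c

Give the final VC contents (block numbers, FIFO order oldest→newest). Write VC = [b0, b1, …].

VC = [19]

0: 0x9c (blk 19, set 3) → MISS  vc=[]
1: 0x118 (blk 35, set 3) → MISS  vc=[19]
2: 0x86 (blk 16, set 0) → MISS  vc=[19]
3: 0x99 (blk 19, set 3) → VC-HIT  vc=[35]
4: 0x11b (blk 35, set 3) → VC-HIT  vc=[19]
5: 0x11d (blk 35, set 3) → L1-HIT  vc=[19]
6: 0x11c (blk 35, set 3) → L1-HIT  vc=[19]
7: 0x11d (blk 35, set 3) → L1-HIT  vc=[19]
8: 0x12c (blk 37, set 5) → MISS  vc=[19]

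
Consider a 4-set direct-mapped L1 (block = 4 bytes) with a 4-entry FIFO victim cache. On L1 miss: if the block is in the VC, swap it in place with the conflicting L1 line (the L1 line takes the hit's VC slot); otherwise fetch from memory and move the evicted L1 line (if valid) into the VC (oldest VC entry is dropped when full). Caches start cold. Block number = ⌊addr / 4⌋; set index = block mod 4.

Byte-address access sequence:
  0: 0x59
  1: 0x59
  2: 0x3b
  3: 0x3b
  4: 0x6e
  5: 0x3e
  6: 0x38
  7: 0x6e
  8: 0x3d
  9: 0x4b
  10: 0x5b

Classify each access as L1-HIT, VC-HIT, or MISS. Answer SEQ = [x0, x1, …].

SEQ = [MISS, L1-HIT, MISS, L1-HIT, MISS, MISS, L1-HIT, VC-HIT, VC-HIT, MISS, VC-HIT]

  [0] addr=0x59 blk=22 s=2: MISS | VC []
  [1] addr=0x59 blk=22 s=2: L1-HIT | VC []
  [2] addr=0x3b blk=14 s=2: MISS | VC [22]
  [3] addr=0x3b blk=14 s=2: L1-HIT | VC [22]
  [4] addr=0x6e blk=27 s=3: MISS | VC [22]
  [5] addr=0x3e blk=15 s=3: MISS | VC [22, 27]
  [6] addr=0x38 blk=14 s=2: L1-HIT | VC [22, 27]
  [7] addr=0x6e blk=27 s=3: VC-HIT | VC [22, 15]
  [8] addr=0x3d blk=15 s=3: VC-HIT | VC [22, 27]
  [9] addr=0x4b blk=18 s=2: MISS | VC [22, 27, 14]
  [10] addr=0x5b blk=22 s=2: VC-HIT | VC [18, 27, 14]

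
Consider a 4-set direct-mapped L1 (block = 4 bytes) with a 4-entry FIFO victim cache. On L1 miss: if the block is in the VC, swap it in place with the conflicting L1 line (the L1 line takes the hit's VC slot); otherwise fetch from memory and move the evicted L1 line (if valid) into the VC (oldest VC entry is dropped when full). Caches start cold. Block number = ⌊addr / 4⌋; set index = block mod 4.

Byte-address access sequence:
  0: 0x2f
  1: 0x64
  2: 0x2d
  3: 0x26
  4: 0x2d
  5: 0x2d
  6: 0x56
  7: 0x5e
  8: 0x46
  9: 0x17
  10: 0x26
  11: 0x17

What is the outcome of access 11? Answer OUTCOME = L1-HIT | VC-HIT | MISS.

OUTCOME = VC-HIT

0: 0x2f (blk 11, set 3) → MISS  vc=[]
1: 0x64 (blk 25, set 1) → MISS  vc=[]
2: 0x2d (blk 11, set 3) → L1-HIT  vc=[]
3: 0x26 (blk 9, set 1) → MISS  vc=[25]
4: 0x2d (blk 11, set 3) → L1-HIT  vc=[25]
5: 0x2d (blk 11, set 3) → L1-HIT  vc=[25]
6: 0x56 (blk 21, set 1) → MISS  vc=[25, 9]
7: 0x5e (blk 23, set 3) → MISS  vc=[25, 9, 11]
8: 0x46 (blk 17, set 1) → MISS  vc=[25, 9, 11, 21]
9: 0x17 (blk 5, set 1) → MISS  vc=[9, 11, 21, 17]
10: 0x26 (blk 9, set 1) → VC-HIT  vc=[5, 11, 21, 17]
11: 0x17 (blk 5, set 1) → VC-HIT  vc=[9, 11, 21, 17]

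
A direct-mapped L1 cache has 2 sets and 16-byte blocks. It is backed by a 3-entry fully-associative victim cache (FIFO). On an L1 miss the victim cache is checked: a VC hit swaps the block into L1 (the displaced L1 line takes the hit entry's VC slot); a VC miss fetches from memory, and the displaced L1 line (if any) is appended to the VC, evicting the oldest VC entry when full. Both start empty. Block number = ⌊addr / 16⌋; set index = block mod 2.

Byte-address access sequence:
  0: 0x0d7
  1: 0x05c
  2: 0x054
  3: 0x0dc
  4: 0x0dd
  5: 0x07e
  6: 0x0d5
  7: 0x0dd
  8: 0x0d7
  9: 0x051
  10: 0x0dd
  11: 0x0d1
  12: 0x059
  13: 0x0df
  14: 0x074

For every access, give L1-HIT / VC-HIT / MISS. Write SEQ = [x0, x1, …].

0: 0xd7 (blk 13, set 1) → MISS  vc=[]
1: 0x5c (blk 5, set 1) → MISS  vc=[13]
2: 0x54 (blk 5, set 1) → L1-HIT  vc=[13]
3: 0xdc (blk 13, set 1) → VC-HIT  vc=[5]
4: 0xdd (blk 13, set 1) → L1-HIT  vc=[5]
5: 0x7e (blk 7, set 1) → MISS  vc=[5, 13]
6: 0xd5 (blk 13, set 1) → VC-HIT  vc=[5, 7]
7: 0xdd (blk 13, set 1) → L1-HIT  vc=[5, 7]
8: 0xd7 (blk 13, set 1) → L1-HIT  vc=[5, 7]
9: 0x51 (blk 5, set 1) → VC-HIT  vc=[13, 7]
10: 0xdd (blk 13, set 1) → VC-HIT  vc=[5, 7]
11: 0xd1 (blk 13, set 1) → L1-HIT  vc=[5, 7]
12: 0x59 (blk 5, set 1) → VC-HIT  vc=[13, 7]
13: 0xdf (blk 13, set 1) → VC-HIT  vc=[5, 7]
14: 0x74 (blk 7, set 1) → VC-HIT  vc=[5, 13]

SEQ = [MISS, MISS, L1-HIT, VC-HIT, L1-HIT, MISS, VC-HIT, L1-HIT, L1-HIT, VC-HIT, VC-HIT, L1-HIT, VC-HIT, VC-HIT, VC-HIT]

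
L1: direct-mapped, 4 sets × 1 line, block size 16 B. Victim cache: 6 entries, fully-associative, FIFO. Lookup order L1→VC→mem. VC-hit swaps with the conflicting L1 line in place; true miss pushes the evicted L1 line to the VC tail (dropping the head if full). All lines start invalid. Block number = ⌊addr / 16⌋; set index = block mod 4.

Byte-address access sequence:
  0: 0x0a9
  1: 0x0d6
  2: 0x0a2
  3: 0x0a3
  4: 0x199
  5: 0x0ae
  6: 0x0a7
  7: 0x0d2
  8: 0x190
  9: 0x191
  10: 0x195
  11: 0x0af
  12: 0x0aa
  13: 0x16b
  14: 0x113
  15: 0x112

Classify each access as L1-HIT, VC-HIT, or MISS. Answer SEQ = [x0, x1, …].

#0 0xa9→b10/s2 MISS; vc=[]
#1 0xd6→b13/s1 MISS; vc=[]
#2 0xa2→b10/s2 L1-HIT; vc=[]
#3 0xa3→b10/s2 L1-HIT; vc=[]
#4 0x199→b25/s1 MISS; vc=[13]
#5 0xae→b10/s2 L1-HIT; vc=[13]
#6 0xa7→b10/s2 L1-HIT; vc=[13]
#7 0xd2→b13/s1 VC-HIT; vc=[25]
#8 0x190→b25/s1 VC-HIT; vc=[13]
#9 0x191→b25/s1 L1-HIT; vc=[13]
#10 0x195→b25/s1 L1-HIT; vc=[13]
#11 0xaf→b10/s2 L1-HIT; vc=[13]
#12 0xaa→b10/s2 L1-HIT; vc=[13]
#13 0x16b→b22/s2 MISS; vc=[13,10]
#14 0x113→b17/s1 MISS; vc=[13,10,25]
#15 0x112→b17/s1 L1-HIT; vc=[13,10,25]

SEQ = [MISS, MISS, L1-HIT, L1-HIT, MISS, L1-HIT, L1-HIT, VC-HIT, VC-HIT, L1-HIT, L1-HIT, L1-HIT, L1-HIT, MISS, MISS, L1-HIT]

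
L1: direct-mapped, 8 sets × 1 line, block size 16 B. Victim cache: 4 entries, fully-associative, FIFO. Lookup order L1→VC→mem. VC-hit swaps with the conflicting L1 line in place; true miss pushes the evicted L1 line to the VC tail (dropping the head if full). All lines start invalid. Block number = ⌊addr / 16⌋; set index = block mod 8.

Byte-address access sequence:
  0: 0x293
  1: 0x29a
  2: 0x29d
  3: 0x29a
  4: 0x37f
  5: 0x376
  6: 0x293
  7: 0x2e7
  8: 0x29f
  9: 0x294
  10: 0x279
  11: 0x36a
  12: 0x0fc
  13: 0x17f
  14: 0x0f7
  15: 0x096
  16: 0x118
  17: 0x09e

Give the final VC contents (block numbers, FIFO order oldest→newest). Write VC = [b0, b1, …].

VC = [39, 23, 41, 17]

  [0] addr=0x293 blk=41 s=1: MISS | VC []
  [1] addr=0x29a blk=41 s=1: L1-HIT | VC []
  [2] addr=0x29d blk=41 s=1: L1-HIT | VC []
  [3] addr=0x29a blk=41 s=1: L1-HIT | VC []
  [4] addr=0x37f blk=55 s=7: MISS | VC []
  [5] addr=0x376 blk=55 s=7: L1-HIT | VC []
  [6] addr=0x293 blk=41 s=1: L1-HIT | VC []
  [7] addr=0x2e7 blk=46 s=6: MISS | VC []
  [8] addr=0x29f blk=41 s=1: L1-HIT | VC []
  [9] addr=0x294 blk=41 s=1: L1-HIT | VC []
  [10] addr=0x279 blk=39 s=7: MISS | VC [55]
  [11] addr=0x36a blk=54 s=6: MISS | VC [55, 46]
  [12] addr=0xfc blk=15 s=7: MISS | VC [55, 46, 39]
  [13] addr=0x17f blk=23 s=7: MISS | VC [55, 46, 39, 15]
  [14] addr=0xf7 blk=15 s=7: VC-HIT | VC [55, 46, 39, 23]
  [15] addr=0x96 blk=9 s=1: MISS | VC [46, 39, 23, 41]
  [16] addr=0x118 blk=17 s=1: MISS | VC [39, 23, 41, 9]
  [17] addr=0x9e blk=9 s=1: VC-HIT | VC [39, 23, 41, 17]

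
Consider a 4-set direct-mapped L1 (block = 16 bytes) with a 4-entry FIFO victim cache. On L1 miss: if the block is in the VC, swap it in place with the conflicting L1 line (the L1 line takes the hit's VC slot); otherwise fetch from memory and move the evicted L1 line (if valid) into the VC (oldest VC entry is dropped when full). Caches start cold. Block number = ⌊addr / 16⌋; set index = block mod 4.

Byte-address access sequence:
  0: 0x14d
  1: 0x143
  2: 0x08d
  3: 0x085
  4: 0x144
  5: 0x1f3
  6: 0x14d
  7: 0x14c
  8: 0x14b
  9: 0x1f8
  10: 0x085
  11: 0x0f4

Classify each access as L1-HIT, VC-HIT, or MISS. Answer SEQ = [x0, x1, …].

SEQ = [MISS, L1-HIT, MISS, L1-HIT, VC-HIT, MISS, L1-HIT, L1-HIT, L1-HIT, L1-HIT, VC-HIT, MISS]

0: 0x14d (blk 20, set 0) → MISS  vc=[]
1: 0x143 (blk 20, set 0) → L1-HIT  vc=[]
2: 0x8d (blk 8, set 0) → MISS  vc=[20]
3: 0x85 (blk 8, set 0) → L1-HIT  vc=[20]
4: 0x144 (blk 20, set 0) → VC-HIT  vc=[8]
5: 0x1f3 (blk 31, set 3) → MISS  vc=[8]
6: 0x14d (blk 20, set 0) → L1-HIT  vc=[8]
7: 0x14c (blk 20, set 0) → L1-HIT  vc=[8]
8: 0x14b (blk 20, set 0) → L1-HIT  vc=[8]
9: 0x1f8 (blk 31, set 3) → L1-HIT  vc=[8]
10: 0x85 (blk 8, set 0) → VC-HIT  vc=[20]
11: 0xf4 (blk 15, set 3) → MISS  vc=[20, 31]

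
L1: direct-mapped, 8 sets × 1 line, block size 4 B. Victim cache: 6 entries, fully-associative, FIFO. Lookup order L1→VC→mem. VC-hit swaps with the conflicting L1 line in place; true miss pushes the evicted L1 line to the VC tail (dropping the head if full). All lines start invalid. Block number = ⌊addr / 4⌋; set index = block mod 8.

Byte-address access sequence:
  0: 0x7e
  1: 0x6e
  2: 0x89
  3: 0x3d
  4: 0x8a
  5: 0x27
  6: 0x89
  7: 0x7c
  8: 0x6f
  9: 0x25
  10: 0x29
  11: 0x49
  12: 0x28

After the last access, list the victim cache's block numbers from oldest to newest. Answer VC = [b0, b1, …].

VC = [15, 34, 18]

0: 0x7e (blk 31, set 7) → MISS  vc=[]
1: 0x6e (blk 27, set 3) → MISS  vc=[]
2: 0x89 (blk 34, set 2) → MISS  vc=[]
3: 0x3d (blk 15, set 7) → MISS  vc=[31]
4: 0x8a (blk 34, set 2) → L1-HIT  vc=[31]
5: 0x27 (blk 9, set 1) → MISS  vc=[31]
6: 0x89 (blk 34, set 2) → L1-HIT  vc=[31]
7: 0x7c (blk 31, set 7) → VC-HIT  vc=[15]
8: 0x6f (blk 27, set 3) → L1-HIT  vc=[15]
9: 0x25 (blk 9, set 1) → L1-HIT  vc=[15]
10: 0x29 (blk 10, set 2) → MISS  vc=[15, 34]
11: 0x49 (blk 18, set 2) → MISS  vc=[15, 34, 10]
12: 0x28 (blk 10, set 2) → VC-HIT  vc=[15, 34, 18]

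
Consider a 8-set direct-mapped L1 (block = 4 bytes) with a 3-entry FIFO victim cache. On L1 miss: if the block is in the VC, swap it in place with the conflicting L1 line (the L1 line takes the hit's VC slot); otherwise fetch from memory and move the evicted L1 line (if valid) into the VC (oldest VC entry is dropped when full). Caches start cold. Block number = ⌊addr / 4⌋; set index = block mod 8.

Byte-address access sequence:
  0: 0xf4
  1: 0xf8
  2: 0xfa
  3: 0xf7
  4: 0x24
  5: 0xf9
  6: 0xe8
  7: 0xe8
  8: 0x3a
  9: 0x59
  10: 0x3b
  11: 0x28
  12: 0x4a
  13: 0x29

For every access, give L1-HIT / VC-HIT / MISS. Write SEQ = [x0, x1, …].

SEQ = [MISS, MISS, L1-HIT, L1-HIT, MISS, L1-HIT, MISS, L1-HIT, MISS, MISS, VC-HIT, MISS, MISS, VC-HIT]

0: 0xf4 (blk 61, set 5) → MISS  vc=[]
1: 0xf8 (blk 62, set 6) → MISS  vc=[]
2: 0xfa (blk 62, set 6) → L1-HIT  vc=[]
3: 0xf7 (blk 61, set 5) → L1-HIT  vc=[]
4: 0x24 (blk 9, set 1) → MISS  vc=[]
5: 0xf9 (blk 62, set 6) → L1-HIT  vc=[]
6: 0xe8 (blk 58, set 2) → MISS  vc=[]
7: 0xe8 (blk 58, set 2) → L1-HIT  vc=[]
8: 0x3a (blk 14, set 6) → MISS  vc=[62]
9: 0x59 (blk 22, set 6) → MISS  vc=[62, 14]
10: 0x3b (blk 14, set 6) → VC-HIT  vc=[62, 22]
11: 0x28 (blk 10, set 2) → MISS  vc=[62, 22, 58]
12: 0x4a (blk 18, set 2) → MISS  vc=[22, 58, 10]
13: 0x29 (blk 10, set 2) → VC-HIT  vc=[22, 58, 18]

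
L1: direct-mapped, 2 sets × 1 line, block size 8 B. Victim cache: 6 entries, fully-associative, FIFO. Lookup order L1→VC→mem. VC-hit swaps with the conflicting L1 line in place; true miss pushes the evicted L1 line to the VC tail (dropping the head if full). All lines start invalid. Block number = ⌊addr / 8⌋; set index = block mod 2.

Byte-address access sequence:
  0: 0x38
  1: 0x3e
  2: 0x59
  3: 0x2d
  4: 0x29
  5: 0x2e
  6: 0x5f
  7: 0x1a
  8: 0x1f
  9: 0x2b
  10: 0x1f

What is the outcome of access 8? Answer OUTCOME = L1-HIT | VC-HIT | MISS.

0: 0x38 (blk 7, set 1) → MISS  vc=[]
1: 0x3e (blk 7, set 1) → L1-HIT  vc=[]
2: 0x59 (blk 11, set 1) → MISS  vc=[7]
3: 0x2d (blk 5, set 1) → MISS  vc=[7, 11]
4: 0x29 (blk 5, set 1) → L1-HIT  vc=[7, 11]
5: 0x2e (blk 5, set 1) → L1-HIT  vc=[7, 11]
6: 0x5f (blk 11, set 1) → VC-HIT  vc=[7, 5]
7: 0x1a (blk 3, set 1) → MISS  vc=[7, 5, 11]
8: 0x1f (blk 3, set 1) → L1-HIT  vc=[7, 5, 11]
9: 0x2b (blk 5, set 1) → VC-HIT  vc=[7, 3, 11]
10: 0x1f (blk 3, set 1) → VC-HIT  vc=[7, 5, 11]

OUTCOME = L1-HIT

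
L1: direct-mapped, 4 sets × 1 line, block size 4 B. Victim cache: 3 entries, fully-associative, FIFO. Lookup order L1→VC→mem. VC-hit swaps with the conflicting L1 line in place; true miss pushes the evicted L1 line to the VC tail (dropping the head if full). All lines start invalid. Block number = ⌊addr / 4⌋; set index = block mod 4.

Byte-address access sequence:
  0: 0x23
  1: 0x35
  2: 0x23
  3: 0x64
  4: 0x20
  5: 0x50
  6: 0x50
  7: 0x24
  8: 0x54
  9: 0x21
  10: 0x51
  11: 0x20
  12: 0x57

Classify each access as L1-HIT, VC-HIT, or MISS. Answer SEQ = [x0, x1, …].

0: 0x23 (blk 8, set 0) → MISS  vc=[]
1: 0x35 (blk 13, set 1) → MISS  vc=[]
2: 0x23 (blk 8, set 0) → L1-HIT  vc=[]
3: 0x64 (blk 25, set 1) → MISS  vc=[13]
4: 0x20 (blk 8, set 0) → L1-HIT  vc=[13]
5: 0x50 (blk 20, set 0) → MISS  vc=[13, 8]
6: 0x50 (blk 20, set 0) → L1-HIT  vc=[13, 8]
7: 0x24 (blk 9, set 1) → MISS  vc=[13, 8, 25]
8: 0x54 (blk 21, set 1) → MISS  vc=[8, 25, 9]
9: 0x21 (blk 8, set 0) → VC-HIT  vc=[20, 25, 9]
10: 0x51 (blk 20, set 0) → VC-HIT  vc=[8, 25, 9]
11: 0x20 (blk 8, set 0) → VC-HIT  vc=[20, 25, 9]
12: 0x57 (blk 21, set 1) → L1-HIT  vc=[20, 25, 9]

SEQ = [MISS, MISS, L1-HIT, MISS, L1-HIT, MISS, L1-HIT, MISS, MISS, VC-HIT, VC-HIT, VC-HIT, L1-HIT]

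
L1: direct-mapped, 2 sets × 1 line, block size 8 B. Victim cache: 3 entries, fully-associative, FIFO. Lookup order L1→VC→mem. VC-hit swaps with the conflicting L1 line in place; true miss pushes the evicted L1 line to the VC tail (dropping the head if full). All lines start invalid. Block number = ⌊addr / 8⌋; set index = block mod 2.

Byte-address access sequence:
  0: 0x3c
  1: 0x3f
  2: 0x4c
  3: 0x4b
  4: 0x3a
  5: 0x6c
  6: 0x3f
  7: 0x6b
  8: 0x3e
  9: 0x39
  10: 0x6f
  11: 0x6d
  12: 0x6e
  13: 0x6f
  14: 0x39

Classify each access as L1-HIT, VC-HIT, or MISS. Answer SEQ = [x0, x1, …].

SEQ = [MISS, L1-HIT, MISS, L1-HIT, VC-HIT, MISS, VC-HIT, VC-HIT, VC-HIT, L1-HIT, VC-HIT, L1-HIT, L1-HIT, L1-HIT, VC-HIT]

0: 0x3c (blk 7, set 1) → MISS  vc=[]
1: 0x3f (blk 7, set 1) → L1-HIT  vc=[]
2: 0x4c (blk 9, set 1) → MISS  vc=[7]
3: 0x4b (blk 9, set 1) → L1-HIT  vc=[7]
4: 0x3a (blk 7, set 1) → VC-HIT  vc=[9]
5: 0x6c (blk 13, set 1) → MISS  vc=[9, 7]
6: 0x3f (blk 7, set 1) → VC-HIT  vc=[9, 13]
7: 0x6b (blk 13, set 1) → VC-HIT  vc=[9, 7]
8: 0x3e (blk 7, set 1) → VC-HIT  vc=[9, 13]
9: 0x39 (blk 7, set 1) → L1-HIT  vc=[9, 13]
10: 0x6f (blk 13, set 1) → VC-HIT  vc=[9, 7]
11: 0x6d (blk 13, set 1) → L1-HIT  vc=[9, 7]
12: 0x6e (blk 13, set 1) → L1-HIT  vc=[9, 7]
13: 0x6f (blk 13, set 1) → L1-HIT  vc=[9, 7]
14: 0x39 (blk 7, set 1) → VC-HIT  vc=[9, 13]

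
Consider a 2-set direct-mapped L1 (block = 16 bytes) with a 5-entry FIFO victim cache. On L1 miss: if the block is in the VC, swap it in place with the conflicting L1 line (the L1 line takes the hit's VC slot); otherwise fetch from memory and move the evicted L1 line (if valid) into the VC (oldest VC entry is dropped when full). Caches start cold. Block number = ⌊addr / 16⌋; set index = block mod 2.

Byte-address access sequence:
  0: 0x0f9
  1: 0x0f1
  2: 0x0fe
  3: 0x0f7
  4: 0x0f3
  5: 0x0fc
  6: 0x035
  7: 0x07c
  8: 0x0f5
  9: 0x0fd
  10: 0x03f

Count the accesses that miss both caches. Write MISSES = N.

0: 0xf9 (blk 15, set 1) → MISS  vc=[]
1: 0xf1 (blk 15, set 1) → L1-HIT  vc=[]
2: 0xfe (blk 15, set 1) → L1-HIT  vc=[]
3: 0xf7 (blk 15, set 1) → L1-HIT  vc=[]
4: 0xf3 (blk 15, set 1) → L1-HIT  vc=[]
5: 0xfc (blk 15, set 1) → L1-HIT  vc=[]
6: 0x35 (blk 3, set 1) → MISS  vc=[15]
7: 0x7c (blk 7, set 1) → MISS  vc=[15, 3]
8: 0xf5 (blk 15, set 1) → VC-HIT  vc=[7, 3]
9: 0xfd (blk 15, set 1) → L1-HIT  vc=[7, 3]
10: 0x3f (blk 3, set 1) → VC-HIT  vc=[7, 15]

MISSES = 3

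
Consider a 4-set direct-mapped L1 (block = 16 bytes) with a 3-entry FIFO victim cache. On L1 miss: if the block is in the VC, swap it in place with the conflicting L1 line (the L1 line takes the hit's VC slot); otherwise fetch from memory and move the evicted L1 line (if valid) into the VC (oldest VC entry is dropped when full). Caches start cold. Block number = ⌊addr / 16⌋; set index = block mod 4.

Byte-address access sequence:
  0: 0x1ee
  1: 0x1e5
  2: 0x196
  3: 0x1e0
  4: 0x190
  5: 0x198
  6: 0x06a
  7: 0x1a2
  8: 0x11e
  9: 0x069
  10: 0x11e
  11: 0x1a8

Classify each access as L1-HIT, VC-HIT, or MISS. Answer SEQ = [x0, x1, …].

0: 0x1ee (blk 30, set 2) → MISS  vc=[]
1: 0x1e5 (blk 30, set 2) → L1-HIT  vc=[]
2: 0x196 (blk 25, set 1) → MISS  vc=[]
3: 0x1e0 (blk 30, set 2) → L1-HIT  vc=[]
4: 0x190 (blk 25, set 1) → L1-HIT  vc=[]
5: 0x198 (blk 25, set 1) → L1-HIT  vc=[]
6: 0x6a (blk 6, set 2) → MISS  vc=[30]
7: 0x1a2 (blk 26, set 2) → MISS  vc=[30, 6]
8: 0x11e (blk 17, set 1) → MISS  vc=[30, 6, 25]
9: 0x69 (blk 6, set 2) → VC-HIT  vc=[30, 26, 25]
10: 0x11e (blk 17, set 1) → L1-HIT  vc=[30, 26, 25]
11: 0x1a8 (blk 26, set 2) → VC-HIT  vc=[30, 6, 25]

SEQ = [MISS, L1-HIT, MISS, L1-HIT, L1-HIT, L1-HIT, MISS, MISS, MISS, VC-HIT, L1-HIT, VC-HIT]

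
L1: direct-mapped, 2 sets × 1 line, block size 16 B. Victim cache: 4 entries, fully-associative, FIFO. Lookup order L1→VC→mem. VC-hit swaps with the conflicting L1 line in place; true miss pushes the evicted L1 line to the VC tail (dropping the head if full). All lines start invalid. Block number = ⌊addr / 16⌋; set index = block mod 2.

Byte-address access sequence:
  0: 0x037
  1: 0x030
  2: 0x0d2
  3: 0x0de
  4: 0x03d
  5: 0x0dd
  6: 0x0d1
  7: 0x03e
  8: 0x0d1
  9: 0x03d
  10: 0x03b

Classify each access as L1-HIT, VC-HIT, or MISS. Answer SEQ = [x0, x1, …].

SEQ = [MISS, L1-HIT, MISS, L1-HIT, VC-HIT, VC-HIT, L1-HIT, VC-HIT, VC-HIT, VC-HIT, L1-HIT]

#0 0x37→b3/s1 MISS; vc=[]
#1 0x30→b3/s1 L1-HIT; vc=[]
#2 0xd2→b13/s1 MISS; vc=[3]
#3 0xde→b13/s1 L1-HIT; vc=[3]
#4 0x3d→b3/s1 VC-HIT; vc=[13]
#5 0xdd→b13/s1 VC-HIT; vc=[3]
#6 0xd1→b13/s1 L1-HIT; vc=[3]
#7 0x3e→b3/s1 VC-HIT; vc=[13]
#8 0xd1→b13/s1 VC-HIT; vc=[3]
#9 0x3d→b3/s1 VC-HIT; vc=[13]
#10 0x3b→b3/s1 L1-HIT; vc=[13]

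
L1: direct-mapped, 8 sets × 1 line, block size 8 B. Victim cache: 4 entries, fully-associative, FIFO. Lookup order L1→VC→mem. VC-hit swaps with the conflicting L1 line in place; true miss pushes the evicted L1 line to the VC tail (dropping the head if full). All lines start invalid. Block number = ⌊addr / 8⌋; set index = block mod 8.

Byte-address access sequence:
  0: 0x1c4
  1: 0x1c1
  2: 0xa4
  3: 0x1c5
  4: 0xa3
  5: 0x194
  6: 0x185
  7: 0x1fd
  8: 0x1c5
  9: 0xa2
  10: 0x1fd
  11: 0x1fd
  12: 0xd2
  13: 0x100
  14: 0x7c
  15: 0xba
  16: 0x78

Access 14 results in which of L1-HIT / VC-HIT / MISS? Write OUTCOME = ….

0: 0x1c4 (blk 56, set 0) → MISS  vc=[]
1: 0x1c1 (blk 56, set 0) → L1-HIT  vc=[]
2: 0xa4 (blk 20, set 4) → MISS  vc=[]
3: 0x1c5 (blk 56, set 0) → L1-HIT  vc=[]
4: 0xa3 (blk 20, set 4) → L1-HIT  vc=[]
5: 0x194 (blk 50, set 2) → MISS  vc=[]
6: 0x185 (blk 48, set 0) → MISS  vc=[56]
7: 0x1fd (blk 63, set 7) → MISS  vc=[56]
8: 0x1c5 (blk 56, set 0) → VC-HIT  vc=[48]
9: 0xa2 (blk 20, set 4) → L1-HIT  vc=[48]
10: 0x1fd (blk 63, set 7) → L1-HIT  vc=[48]
11: 0x1fd (blk 63, set 7) → L1-HIT  vc=[48]
12: 0xd2 (blk 26, set 2) → MISS  vc=[48, 50]
13: 0x100 (blk 32, set 0) → MISS  vc=[48, 50, 56]
14: 0x7c (blk 15, set 7) → MISS  vc=[48, 50, 56, 63]
15: 0xba (blk 23, set 7) → MISS  vc=[50, 56, 63, 15]
16: 0x78 (blk 15, set 7) → VC-HIT  vc=[50, 56, 63, 23]

OUTCOME = MISS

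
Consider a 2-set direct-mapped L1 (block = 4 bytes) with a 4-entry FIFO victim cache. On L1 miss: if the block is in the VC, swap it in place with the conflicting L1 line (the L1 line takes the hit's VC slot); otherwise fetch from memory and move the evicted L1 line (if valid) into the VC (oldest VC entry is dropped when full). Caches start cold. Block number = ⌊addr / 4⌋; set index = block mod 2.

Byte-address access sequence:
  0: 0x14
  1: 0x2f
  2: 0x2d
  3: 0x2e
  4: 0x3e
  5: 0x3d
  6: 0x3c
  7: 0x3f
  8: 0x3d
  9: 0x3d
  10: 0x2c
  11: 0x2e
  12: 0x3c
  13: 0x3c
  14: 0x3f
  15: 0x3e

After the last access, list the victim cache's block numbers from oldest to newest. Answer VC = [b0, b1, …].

0: 0x14 (blk 5, set 1) → MISS  vc=[]
1: 0x2f (blk 11, set 1) → MISS  vc=[5]
2: 0x2d (blk 11, set 1) → L1-HIT  vc=[5]
3: 0x2e (blk 11, set 1) → L1-HIT  vc=[5]
4: 0x3e (blk 15, set 1) → MISS  vc=[5, 11]
5: 0x3d (blk 15, set 1) → L1-HIT  vc=[5, 11]
6: 0x3c (blk 15, set 1) → L1-HIT  vc=[5, 11]
7: 0x3f (blk 15, set 1) → L1-HIT  vc=[5, 11]
8: 0x3d (blk 15, set 1) → L1-HIT  vc=[5, 11]
9: 0x3d (blk 15, set 1) → L1-HIT  vc=[5, 11]
10: 0x2c (blk 11, set 1) → VC-HIT  vc=[5, 15]
11: 0x2e (blk 11, set 1) → L1-HIT  vc=[5, 15]
12: 0x3c (blk 15, set 1) → VC-HIT  vc=[5, 11]
13: 0x3c (blk 15, set 1) → L1-HIT  vc=[5, 11]
14: 0x3f (blk 15, set 1) → L1-HIT  vc=[5, 11]
15: 0x3e (blk 15, set 1) → L1-HIT  vc=[5, 11]

VC = [5, 11]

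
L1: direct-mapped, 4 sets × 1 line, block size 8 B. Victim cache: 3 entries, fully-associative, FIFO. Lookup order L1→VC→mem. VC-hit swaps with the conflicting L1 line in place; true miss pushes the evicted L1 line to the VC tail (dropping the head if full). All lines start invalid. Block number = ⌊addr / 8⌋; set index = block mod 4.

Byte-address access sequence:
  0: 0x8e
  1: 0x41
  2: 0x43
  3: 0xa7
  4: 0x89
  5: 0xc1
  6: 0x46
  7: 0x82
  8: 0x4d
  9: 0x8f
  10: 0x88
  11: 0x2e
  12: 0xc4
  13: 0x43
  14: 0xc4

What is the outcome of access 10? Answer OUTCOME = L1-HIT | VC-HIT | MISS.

OUTCOME = L1-HIT

  [0] addr=0x8e blk=17 s=1: MISS | VC []
  [1] addr=0x41 blk=8 s=0: MISS | VC []
  [2] addr=0x43 blk=8 s=0: L1-HIT | VC []
  [3] addr=0xa7 blk=20 s=0: MISS | VC [8]
  [4] addr=0x89 blk=17 s=1: L1-HIT | VC [8]
  [5] addr=0xc1 blk=24 s=0: MISS | VC [8, 20]
  [6] addr=0x46 blk=8 s=0: VC-HIT | VC [24, 20]
  [7] addr=0x82 blk=16 s=0: MISS | VC [24, 20, 8]
  [8] addr=0x4d blk=9 s=1: MISS | VC [20, 8, 17]
  [9] addr=0x8f blk=17 s=1: VC-HIT | VC [20, 8, 9]
  [10] addr=0x88 blk=17 s=1: L1-HIT | VC [20, 8, 9]
  [11] addr=0x2e blk=5 s=1: MISS | VC [8, 9, 17]
  [12] addr=0xc4 blk=24 s=0: MISS | VC [9, 17, 16]
  [13] addr=0x43 blk=8 s=0: MISS | VC [17, 16, 24]
  [14] addr=0xc4 blk=24 s=0: VC-HIT | VC [17, 16, 8]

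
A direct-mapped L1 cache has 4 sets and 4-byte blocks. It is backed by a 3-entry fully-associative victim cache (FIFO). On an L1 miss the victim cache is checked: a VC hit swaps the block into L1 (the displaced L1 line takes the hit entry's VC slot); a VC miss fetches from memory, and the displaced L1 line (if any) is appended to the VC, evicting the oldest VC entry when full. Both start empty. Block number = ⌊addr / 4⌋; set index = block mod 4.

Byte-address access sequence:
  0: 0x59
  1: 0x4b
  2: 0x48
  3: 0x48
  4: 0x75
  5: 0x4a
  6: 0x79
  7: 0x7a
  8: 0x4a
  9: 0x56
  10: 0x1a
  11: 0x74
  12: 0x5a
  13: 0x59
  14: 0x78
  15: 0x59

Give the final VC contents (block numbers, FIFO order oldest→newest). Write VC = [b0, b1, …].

0: 0x59 (blk 22, set 2) → MISS  vc=[]
1: 0x4b (blk 18, set 2) → MISS  vc=[22]
2: 0x48 (blk 18, set 2) → L1-HIT  vc=[22]
3: 0x48 (blk 18, set 2) → L1-HIT  vc=[22]
4: 0x75 (blk 29, set 1) → MISS  vc=[22]
5: 0x4a (blk 18, set 2) → L1-HIT  vc=[22]
6: 0x79 (blk 30, set 2) → MISS  vc=[22, 18]
7: 0x7a (blk 30, set 2) → L1-HIT  vc=[22, 18]
8: 0x4a (blk 18, set 2) → VC-HIT  vc=[22, 30]
9: 0x56 (blk 21, set 1) → MISS  vc=[22, 30, 29]
10: 0x1a (blk 6, set 2) → MISS  vc=[30, 29, 18]
11: 0x74 (blk 29, set 1) → VC-HIT  vc=[30, 21, 18]
12: 0x5a (blk 22, set 2) → MISS  vc=[21, 18, 6]
13: 0x59 (blk 22, set 2) → L1-HIT  vc=[21, 18, 6]
14: 0x78 (blk 30, set 2) → MISS  vc=[18, 6, 22]
15: 0x59 (blk 22, set 2) → VC-HIT  vc=[18, 6, 30]

VC = [18, 6, 30]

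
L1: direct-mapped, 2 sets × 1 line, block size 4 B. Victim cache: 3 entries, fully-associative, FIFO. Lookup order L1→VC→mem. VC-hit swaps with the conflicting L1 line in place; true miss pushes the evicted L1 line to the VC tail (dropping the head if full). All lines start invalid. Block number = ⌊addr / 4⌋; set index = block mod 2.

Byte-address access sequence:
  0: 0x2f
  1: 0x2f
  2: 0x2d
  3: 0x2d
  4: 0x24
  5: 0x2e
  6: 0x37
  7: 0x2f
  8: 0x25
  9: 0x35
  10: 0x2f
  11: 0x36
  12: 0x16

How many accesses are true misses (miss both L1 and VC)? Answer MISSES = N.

MISSES = 4

#0 0x2f→b11/s1 MISS; vc=[]
#1 0x2f→b11/s1 L1-HIT; vc=[]
#2 0x2d→b11/s1 L1-HIT; vc=[]
#3 0x2d→b11/s1 L1-HIT; vc=[]
#4 0x24→b9/s1 MISS; vc=[11]
#5 0x2e→b11/s1 VC-HIT; vc=[9]
#6 0x37→b13/s1 MISS; vc=[9,11]
#7 0x2f→b11/s1 VC-HIT; vc=[9,13]
#8 0x25→b9/s1 VC-HIT; vc=[11,13]
#9 0x35→b13/s1 VC-HIT; vc=[11,9]
#10 0x2f→b11/s1 VC-HIT; vc=[13,9]
#11 0x36→b13/s1 VC-HIT; vc=[11,9]
#12 0x16→b5/s1 MISS; vc=[11,9,13]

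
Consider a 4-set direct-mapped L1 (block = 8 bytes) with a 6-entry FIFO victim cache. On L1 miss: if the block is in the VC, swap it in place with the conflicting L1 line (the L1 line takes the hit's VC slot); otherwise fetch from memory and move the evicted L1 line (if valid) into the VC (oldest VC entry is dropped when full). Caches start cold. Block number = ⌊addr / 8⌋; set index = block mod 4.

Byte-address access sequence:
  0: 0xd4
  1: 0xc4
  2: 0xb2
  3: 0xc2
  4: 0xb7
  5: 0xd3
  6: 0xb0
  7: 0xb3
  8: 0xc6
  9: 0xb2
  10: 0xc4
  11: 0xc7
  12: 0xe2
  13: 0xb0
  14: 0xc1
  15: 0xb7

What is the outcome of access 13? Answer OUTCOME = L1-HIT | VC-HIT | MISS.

OUTCOME = L1-HIT

#0 0xd4→b26/s2 MISS; vc=[]
#1 0xc4→b24/s0 MISS; vc=[]
#2 0xb2→b22/s2 MISS; vc=[26]
#3 0xc2→b24/s0 L1-HIT; vc=[26]
#4 0xb7→b22/s2 L1-HIT; vc=[26]
#5 0xd3→b26/s2 VC-HIT; vc=[22]
#6 0xb0→b22/s2 VC-HIT; vc=[26]
#7 0xb3→b22/s2 L1-HIT; vc=[26]
#8 0xc6→b24/s0 L1-HIT; vc=[26]
#9 0xb2→b22/s2 L1-HIT; vc=[26]
#10 0xc4→b24/s0 L1-HIT; vc=[26]
#11 0xc7→b24/s0 L1-HIT; vc=[26]
#12 0xe2→b28/s0 MISS; vc=[26,24]
#13 0xb0→b22/s2 L1-HIT; vc=[26,24]
#14 0xc1→b24/s0 VC-HIT; vc=[26,28]
#15 0xb7→b22/s2 L1-HIT; vc=[26,28]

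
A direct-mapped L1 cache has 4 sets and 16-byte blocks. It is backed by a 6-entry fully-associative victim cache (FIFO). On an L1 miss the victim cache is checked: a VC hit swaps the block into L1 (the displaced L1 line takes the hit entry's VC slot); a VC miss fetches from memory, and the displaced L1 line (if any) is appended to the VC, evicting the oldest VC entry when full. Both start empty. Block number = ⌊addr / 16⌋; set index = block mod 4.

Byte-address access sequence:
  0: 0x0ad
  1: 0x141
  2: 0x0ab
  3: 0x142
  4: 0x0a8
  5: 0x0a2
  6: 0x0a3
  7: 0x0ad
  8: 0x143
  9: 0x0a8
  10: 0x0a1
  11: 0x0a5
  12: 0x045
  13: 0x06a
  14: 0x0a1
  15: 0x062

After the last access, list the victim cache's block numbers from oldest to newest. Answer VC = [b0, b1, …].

0: 0xad (blk 10, set 2) → MISS  vc=[]
1: 0x141 (blk 20, set 0) → MISS  vc=[]
2: 0xab (blk 10, set 2) → L1-HIT  vc=[]
3: 0x142 (blk 20, set 0) → L1-HIT  vc=[]
4: 0xa8 (blk 10, set 2) → L1-HIT  vc=[]
5: 0xa2 (blk 10, set 2) → L1-HIT  vc=[]
6: 0xa3 (blk 10, set 2) → L1-HIT  vc=[]
7: 0xad (blk 10, set 2) → L1-HIT  vc=[]
8: 0x143 (blk 20, set 0) → L1-HIT  vc=[]
9: 0xa8 (blk 10, set 2) → L1-HIT  vc=[]
10: 0xa1 (blk 10, set 2) → L1-HIT  vc=[]
11: 0xa5 (blk 10, set 2) → L1-HIT  vc=[]
12: 0x45 (blk 4, set 0) → MISS  vc=[20]
13: 0x6a (blk 6, set 2) → MISS  vc=[20, 10]
14: 0xa1 (blk 10, set 2) → VC-HIT  vc=[20, 6]
15: 0x62 (blk 6, set 2) → VC-HIT  vc=[20, 10]

VC = [20, 10]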